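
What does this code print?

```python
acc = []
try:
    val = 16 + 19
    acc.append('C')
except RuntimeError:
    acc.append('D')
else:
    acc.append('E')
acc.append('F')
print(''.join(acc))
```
CEF

else block runs when no exception occurs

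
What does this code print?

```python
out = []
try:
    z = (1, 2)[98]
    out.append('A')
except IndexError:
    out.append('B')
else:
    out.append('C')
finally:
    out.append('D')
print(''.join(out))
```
BD

Exception: except runs, else skipped, finally runs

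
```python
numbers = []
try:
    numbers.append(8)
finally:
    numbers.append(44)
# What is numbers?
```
[8, 44]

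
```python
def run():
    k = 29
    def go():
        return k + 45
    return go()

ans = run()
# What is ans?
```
74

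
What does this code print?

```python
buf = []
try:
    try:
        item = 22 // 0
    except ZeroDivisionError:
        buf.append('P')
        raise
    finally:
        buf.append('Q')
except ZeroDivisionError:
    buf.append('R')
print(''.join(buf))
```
PQR

finally runs before re-raised exception propagates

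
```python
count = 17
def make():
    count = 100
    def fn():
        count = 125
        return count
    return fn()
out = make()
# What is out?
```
125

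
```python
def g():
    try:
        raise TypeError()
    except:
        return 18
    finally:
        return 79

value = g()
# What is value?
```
79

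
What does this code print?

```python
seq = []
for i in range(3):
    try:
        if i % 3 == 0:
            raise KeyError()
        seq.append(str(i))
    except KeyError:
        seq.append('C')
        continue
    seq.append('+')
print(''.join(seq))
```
C1+2+

continue in except skips rest of loop body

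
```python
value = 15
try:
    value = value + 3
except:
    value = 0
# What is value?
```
18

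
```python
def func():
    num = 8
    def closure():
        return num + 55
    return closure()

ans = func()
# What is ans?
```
63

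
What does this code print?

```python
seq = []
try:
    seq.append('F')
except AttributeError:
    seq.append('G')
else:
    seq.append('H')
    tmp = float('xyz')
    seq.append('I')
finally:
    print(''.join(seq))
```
FH

Try succeeds, else appends 'H', ValueError in else is uncaught, finally prints before exception propagates ('I' never appended)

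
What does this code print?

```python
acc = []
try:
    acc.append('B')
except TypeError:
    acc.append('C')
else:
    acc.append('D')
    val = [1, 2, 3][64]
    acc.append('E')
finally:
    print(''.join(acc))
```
BD

Try succeeds, else appends 'D', IndexError in else is uncaught, finally prints before exception propagates ('E' never appended)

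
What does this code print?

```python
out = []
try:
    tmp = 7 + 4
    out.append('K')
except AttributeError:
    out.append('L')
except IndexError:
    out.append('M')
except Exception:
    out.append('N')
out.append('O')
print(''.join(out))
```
KO

No exception, try block completes normally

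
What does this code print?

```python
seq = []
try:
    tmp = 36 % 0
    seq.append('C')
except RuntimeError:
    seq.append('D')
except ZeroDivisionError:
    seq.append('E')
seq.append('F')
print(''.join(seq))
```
EF

ZeroDivisionError is caught by its specific handler, not RuntimeError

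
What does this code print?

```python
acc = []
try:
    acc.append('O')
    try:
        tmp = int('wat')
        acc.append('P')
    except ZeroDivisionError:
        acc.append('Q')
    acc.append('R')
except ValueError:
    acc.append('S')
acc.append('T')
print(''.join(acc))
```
OST

Inner handler doesn't match, propagates to outer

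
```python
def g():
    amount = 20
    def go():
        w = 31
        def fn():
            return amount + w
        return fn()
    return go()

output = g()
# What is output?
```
51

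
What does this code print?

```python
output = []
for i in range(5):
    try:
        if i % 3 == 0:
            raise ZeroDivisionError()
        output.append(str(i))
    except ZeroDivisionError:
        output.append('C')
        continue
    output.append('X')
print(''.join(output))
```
C1X2XC4X

continue in except skips rest of loop body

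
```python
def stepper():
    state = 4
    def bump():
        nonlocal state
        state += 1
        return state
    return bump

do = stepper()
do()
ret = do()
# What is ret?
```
6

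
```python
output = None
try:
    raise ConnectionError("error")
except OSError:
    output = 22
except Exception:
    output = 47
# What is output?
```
22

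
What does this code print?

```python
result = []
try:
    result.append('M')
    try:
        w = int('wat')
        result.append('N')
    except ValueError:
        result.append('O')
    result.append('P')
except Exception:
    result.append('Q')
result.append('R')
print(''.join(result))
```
MOPR

Inner exception caught by inner handler, outer continues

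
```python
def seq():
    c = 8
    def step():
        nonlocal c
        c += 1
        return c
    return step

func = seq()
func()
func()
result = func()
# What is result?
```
11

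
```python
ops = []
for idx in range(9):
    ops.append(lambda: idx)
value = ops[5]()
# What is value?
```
8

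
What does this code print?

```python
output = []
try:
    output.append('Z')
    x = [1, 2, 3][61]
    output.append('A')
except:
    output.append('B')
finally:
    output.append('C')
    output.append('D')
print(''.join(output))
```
ZBCD

Code before exception runs, then except, then all of finally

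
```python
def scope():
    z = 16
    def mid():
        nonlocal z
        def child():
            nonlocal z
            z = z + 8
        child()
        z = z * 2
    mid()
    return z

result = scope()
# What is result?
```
48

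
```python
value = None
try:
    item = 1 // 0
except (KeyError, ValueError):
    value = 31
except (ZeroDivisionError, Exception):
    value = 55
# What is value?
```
55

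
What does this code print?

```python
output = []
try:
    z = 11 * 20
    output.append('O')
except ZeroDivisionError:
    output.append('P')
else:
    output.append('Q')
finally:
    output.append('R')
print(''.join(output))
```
OQR

else runs before finally when no exception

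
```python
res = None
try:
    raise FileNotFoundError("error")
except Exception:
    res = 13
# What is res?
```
13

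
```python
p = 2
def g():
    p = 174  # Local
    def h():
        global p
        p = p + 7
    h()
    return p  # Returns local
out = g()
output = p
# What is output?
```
9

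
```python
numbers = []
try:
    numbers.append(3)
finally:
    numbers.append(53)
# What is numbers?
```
[3, 53]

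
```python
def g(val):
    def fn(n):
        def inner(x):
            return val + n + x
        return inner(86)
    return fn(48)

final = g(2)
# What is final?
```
136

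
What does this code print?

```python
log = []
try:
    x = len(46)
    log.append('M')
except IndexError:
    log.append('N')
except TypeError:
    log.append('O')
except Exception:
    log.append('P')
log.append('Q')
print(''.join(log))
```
OQ

TypeError matches before generic Exception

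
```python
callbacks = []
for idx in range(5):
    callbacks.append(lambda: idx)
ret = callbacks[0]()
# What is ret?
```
4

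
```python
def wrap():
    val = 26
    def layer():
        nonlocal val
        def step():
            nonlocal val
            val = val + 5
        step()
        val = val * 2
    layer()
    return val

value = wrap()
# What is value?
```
62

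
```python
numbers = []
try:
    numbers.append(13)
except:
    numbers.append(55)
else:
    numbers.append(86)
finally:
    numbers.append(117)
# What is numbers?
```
[13, 86, 117]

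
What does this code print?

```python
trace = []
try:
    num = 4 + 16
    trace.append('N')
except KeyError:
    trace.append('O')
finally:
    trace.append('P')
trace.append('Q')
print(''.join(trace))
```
NPQ

finally runs after normal execution too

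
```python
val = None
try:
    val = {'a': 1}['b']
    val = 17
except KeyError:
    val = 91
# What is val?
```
91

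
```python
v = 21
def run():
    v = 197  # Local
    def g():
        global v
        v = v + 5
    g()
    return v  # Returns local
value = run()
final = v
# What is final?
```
26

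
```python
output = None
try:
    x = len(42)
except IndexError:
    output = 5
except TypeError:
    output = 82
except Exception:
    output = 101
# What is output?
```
82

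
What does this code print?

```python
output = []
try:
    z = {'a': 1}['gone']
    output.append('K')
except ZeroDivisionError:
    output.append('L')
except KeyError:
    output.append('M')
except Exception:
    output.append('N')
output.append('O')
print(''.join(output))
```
MO

KeyError matches before generic Exception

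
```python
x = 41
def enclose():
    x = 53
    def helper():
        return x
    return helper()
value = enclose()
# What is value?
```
53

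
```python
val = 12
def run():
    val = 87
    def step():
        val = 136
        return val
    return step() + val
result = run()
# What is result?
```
223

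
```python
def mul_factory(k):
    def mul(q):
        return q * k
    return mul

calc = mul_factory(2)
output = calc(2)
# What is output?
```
4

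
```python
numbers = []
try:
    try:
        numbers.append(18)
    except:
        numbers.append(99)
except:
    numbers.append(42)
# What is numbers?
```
[18]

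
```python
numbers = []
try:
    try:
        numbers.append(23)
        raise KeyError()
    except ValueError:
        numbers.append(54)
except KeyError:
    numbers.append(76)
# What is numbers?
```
[23, 76]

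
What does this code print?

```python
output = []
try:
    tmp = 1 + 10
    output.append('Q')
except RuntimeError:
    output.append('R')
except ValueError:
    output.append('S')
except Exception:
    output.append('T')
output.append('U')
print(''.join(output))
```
QU

No exception, try block completes normally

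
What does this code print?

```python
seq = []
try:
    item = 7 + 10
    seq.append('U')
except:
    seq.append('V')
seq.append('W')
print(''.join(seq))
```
UW

No exception, try block completes normally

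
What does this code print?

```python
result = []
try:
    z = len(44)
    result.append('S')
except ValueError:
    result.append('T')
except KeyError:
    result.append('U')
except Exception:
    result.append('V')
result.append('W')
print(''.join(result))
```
VW

TypeError not specifically caught, falls to Exception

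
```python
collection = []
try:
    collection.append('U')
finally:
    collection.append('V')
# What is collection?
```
['U', 'V']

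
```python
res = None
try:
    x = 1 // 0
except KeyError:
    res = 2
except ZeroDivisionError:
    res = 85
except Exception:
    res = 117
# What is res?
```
85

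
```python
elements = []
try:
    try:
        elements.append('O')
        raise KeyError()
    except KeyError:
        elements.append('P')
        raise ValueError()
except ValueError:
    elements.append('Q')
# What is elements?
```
['O', 'P', 'Q']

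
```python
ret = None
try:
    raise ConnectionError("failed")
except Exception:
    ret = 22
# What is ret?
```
22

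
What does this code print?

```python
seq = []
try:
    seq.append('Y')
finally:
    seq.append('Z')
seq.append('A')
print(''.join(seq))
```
YZA

try/finally without except, no exception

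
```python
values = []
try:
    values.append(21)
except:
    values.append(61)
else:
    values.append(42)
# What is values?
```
[21, 42]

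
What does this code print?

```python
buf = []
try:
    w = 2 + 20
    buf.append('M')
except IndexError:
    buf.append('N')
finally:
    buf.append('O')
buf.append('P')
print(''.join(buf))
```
MOP

finally runs after normal execution too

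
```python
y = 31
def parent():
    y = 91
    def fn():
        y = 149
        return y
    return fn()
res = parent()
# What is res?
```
149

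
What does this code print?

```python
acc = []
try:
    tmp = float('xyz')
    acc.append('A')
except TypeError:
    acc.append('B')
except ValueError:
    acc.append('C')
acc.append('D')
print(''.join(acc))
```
CD

ValueError is caught by its specific handler, not TypeError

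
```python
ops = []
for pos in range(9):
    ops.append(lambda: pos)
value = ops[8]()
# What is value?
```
8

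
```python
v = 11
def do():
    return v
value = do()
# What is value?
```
11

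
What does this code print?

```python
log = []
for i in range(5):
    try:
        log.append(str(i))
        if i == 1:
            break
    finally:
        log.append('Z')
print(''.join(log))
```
0Z1Z

finally runs even when breaking out of loop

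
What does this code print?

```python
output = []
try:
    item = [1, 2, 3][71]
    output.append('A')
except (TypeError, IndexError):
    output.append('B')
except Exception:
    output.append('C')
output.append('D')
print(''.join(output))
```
BD

IndexError matches tuple containing it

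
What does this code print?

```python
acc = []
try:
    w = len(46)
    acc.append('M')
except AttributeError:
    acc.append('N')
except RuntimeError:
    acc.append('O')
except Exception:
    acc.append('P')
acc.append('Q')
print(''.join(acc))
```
PQ

TypeError not specifically caught, falls to Exception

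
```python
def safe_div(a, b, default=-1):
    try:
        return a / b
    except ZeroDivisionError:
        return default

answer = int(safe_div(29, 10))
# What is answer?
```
2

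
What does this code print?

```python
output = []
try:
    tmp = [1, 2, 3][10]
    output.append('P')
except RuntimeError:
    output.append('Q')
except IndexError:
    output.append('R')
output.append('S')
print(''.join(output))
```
RS

IndexError is caught by its specific handler, not RuntimeError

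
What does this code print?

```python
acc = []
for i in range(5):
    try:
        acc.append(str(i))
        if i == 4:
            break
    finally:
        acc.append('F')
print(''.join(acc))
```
0F1F2F3F4F

finally runs even when breaking out of loop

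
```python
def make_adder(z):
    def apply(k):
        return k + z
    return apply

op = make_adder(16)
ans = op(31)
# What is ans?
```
47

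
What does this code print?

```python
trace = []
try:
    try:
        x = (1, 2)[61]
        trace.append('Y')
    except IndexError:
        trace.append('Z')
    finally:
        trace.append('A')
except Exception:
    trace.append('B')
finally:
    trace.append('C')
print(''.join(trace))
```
ZAC

Both finally blocks run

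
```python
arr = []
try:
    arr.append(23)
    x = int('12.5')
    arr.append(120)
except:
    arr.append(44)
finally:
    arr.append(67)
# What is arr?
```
[23, 44, 67]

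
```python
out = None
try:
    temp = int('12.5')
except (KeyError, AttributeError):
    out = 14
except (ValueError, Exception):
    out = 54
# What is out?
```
54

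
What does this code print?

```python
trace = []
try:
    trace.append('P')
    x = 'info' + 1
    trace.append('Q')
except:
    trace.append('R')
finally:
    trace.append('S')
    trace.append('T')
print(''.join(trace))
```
PRST

Code before exception runs, then except, then all of finally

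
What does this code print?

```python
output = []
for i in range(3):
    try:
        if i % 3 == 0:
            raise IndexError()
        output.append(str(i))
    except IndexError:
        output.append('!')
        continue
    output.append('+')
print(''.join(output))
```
!1+2+

continue in except skips rest of loop body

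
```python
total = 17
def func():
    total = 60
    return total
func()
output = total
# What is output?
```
17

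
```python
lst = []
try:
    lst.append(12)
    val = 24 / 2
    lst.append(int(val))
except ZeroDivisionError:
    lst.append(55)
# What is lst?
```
[12, 12]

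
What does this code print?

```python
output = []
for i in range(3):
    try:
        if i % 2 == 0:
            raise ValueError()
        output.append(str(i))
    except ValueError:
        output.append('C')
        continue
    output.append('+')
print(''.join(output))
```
C1+C

continue in except skips rest of loop body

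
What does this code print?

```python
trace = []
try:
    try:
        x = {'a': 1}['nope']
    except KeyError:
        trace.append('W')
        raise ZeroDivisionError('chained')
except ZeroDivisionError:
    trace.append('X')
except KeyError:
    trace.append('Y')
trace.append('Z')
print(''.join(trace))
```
WXZ

ZeroDivisionError raised and caught, original KeyError not re-raised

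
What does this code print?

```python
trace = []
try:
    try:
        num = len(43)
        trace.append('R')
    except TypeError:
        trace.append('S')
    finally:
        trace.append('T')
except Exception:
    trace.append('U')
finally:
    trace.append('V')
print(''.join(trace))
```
STV

Both finally blocks run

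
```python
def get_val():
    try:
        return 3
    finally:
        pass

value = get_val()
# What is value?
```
3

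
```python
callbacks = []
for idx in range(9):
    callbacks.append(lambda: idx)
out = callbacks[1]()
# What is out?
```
8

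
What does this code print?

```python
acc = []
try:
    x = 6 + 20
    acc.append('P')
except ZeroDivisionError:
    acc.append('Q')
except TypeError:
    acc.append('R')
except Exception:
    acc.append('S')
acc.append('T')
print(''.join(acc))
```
PT

No exception, try block completes normally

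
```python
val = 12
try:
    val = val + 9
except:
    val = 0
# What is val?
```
21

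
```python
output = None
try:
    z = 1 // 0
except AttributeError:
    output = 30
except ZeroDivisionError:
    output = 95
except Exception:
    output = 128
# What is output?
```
95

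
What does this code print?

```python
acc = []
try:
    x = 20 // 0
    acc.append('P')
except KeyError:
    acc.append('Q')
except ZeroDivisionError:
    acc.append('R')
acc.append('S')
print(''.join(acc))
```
RS

ZeroDivisionError is caught by its specific handler, not KeyError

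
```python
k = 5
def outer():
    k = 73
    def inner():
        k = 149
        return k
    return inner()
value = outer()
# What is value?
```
149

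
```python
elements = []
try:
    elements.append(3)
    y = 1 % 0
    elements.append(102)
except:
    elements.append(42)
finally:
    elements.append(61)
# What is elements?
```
[3, 42, 61]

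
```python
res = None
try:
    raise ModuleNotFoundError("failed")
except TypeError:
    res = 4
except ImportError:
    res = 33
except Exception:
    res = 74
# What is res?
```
33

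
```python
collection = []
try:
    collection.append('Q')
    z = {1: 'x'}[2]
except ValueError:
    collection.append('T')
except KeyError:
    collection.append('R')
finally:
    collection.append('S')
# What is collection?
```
['Q', 'R', 'S']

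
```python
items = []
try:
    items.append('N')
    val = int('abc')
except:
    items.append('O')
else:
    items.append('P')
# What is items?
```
['N', 'O']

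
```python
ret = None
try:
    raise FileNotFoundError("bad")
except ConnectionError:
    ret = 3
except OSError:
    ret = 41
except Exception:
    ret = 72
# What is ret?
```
41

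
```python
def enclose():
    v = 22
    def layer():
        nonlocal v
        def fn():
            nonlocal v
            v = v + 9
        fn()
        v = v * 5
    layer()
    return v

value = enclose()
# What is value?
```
155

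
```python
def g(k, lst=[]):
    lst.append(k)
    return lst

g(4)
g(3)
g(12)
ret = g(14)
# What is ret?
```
[4, 3, 12, 14]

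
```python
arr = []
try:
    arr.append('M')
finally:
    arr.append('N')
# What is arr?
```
['M', 'N']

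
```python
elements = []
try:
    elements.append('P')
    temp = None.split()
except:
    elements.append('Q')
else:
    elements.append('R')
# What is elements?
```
['P', 'Q']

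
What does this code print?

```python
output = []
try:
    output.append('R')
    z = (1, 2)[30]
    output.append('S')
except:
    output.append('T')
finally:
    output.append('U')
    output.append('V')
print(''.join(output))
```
RTUV

Code before exception runs, then except, then all of finally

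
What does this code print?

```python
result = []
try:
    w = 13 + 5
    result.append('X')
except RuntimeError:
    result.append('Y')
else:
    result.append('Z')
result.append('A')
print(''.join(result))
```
XZA

else block runs when no exception occurs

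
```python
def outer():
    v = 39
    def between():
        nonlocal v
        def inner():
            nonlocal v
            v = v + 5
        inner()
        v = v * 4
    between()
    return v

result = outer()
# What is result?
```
176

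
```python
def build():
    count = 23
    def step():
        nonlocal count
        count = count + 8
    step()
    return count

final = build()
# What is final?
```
31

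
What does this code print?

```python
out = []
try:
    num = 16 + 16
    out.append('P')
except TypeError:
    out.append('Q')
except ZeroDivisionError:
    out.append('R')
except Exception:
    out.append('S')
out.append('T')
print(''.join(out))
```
PT

No exception, try block completes normally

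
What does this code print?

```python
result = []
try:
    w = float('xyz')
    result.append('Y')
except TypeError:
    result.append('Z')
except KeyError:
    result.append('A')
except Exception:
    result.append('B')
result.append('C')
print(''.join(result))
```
BC

ValueError not specifically caught, falls to Exception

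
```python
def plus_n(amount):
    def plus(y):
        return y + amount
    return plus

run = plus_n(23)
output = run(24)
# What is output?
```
47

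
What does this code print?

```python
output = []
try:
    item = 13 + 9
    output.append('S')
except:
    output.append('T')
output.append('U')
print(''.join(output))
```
SU

No exception, try block completes normally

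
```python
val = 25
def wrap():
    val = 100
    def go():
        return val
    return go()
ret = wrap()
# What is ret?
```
100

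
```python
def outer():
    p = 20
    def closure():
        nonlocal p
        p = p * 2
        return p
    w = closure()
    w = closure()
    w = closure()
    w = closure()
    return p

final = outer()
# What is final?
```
320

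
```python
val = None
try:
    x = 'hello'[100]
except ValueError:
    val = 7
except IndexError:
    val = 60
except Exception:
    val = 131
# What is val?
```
60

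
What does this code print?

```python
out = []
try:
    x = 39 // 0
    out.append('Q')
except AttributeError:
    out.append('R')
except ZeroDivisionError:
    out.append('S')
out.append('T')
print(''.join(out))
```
ST

ZeroDivisionError is caught by its specific handler, not AttributeError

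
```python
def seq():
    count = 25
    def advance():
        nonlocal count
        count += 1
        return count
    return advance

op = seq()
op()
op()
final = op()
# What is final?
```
28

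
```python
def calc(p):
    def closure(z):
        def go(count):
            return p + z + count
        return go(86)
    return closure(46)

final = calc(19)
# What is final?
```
151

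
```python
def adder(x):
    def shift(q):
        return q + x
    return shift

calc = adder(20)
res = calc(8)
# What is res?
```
28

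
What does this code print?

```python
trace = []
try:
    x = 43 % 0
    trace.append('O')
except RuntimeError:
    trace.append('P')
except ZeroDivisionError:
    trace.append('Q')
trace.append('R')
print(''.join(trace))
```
QR

ZeroDivisionError is caught by its specific handler, not RuntimeError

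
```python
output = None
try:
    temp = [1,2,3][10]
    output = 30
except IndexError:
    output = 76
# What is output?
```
76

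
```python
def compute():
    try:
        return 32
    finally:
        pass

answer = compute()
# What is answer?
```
32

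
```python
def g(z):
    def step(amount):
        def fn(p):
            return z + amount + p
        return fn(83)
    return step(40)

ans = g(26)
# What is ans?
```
149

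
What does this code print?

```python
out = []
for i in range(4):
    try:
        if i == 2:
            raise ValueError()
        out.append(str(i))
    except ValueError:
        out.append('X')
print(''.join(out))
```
01X3

Exception on i=2 caught, loop continues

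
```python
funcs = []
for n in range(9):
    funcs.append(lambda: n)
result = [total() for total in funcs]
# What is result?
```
[8, 8, 8, 8, 8, 8, 8, 8, 8]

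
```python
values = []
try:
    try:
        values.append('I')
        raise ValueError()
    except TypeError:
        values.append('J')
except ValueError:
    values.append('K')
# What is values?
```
['I', 'K']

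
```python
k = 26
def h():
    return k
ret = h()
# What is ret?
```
26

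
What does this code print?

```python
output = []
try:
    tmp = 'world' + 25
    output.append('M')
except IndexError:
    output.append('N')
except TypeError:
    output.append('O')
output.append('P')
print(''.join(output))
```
OP

TypeError is caught by its specific handler, not IndexError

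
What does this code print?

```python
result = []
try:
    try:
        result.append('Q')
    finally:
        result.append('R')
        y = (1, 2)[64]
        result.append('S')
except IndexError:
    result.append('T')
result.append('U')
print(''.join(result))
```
QRTU

Exception in inner finally caught by outer except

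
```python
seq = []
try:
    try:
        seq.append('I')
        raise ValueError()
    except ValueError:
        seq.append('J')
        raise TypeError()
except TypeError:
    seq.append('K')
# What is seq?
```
['I', 'J', 'K']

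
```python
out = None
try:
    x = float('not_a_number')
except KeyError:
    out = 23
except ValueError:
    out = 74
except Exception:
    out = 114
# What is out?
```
74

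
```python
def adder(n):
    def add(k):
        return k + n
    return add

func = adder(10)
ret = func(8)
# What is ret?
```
18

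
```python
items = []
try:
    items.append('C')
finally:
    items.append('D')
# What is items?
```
['C', 'D']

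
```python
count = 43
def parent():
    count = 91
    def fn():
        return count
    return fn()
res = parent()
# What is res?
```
91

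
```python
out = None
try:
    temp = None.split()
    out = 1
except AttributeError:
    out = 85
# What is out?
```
85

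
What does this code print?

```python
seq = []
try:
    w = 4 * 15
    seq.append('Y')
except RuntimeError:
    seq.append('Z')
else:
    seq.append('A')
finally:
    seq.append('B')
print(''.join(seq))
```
YAB

else runs before finally when no exception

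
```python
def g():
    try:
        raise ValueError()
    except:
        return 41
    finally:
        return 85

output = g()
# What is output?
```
85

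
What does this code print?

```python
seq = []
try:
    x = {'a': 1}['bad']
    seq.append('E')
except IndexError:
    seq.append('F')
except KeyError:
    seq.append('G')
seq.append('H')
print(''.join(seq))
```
GH

KeyError is caught by its specific handler, not IndexError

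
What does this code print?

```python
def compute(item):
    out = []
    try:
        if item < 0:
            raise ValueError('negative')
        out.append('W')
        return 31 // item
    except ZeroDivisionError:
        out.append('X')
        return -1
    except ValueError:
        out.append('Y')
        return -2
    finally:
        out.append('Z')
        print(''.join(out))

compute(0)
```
WXZ

item=0 causes ZeroDivisionError, caught, finally prints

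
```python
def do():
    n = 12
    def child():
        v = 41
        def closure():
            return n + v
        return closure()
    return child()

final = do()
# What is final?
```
53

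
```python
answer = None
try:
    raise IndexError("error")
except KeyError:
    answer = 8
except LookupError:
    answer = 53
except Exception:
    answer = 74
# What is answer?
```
53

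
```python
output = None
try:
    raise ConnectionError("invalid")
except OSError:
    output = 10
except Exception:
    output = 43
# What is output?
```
10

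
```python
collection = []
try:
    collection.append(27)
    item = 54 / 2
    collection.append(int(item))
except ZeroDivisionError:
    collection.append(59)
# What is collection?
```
[27, 27]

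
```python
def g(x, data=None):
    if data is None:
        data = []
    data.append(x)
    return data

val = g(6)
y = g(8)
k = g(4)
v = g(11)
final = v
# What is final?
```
[11]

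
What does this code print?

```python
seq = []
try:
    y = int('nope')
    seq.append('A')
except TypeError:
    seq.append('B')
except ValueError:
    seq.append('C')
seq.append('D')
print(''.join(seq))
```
CD

ValueError is caught by its specific handler, not TypeError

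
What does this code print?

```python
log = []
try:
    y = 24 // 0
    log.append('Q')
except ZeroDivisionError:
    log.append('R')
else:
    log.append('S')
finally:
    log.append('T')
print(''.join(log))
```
RT

Exception: except runs, else skipped, finally runs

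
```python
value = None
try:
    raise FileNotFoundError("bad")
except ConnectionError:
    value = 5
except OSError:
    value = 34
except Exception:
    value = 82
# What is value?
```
34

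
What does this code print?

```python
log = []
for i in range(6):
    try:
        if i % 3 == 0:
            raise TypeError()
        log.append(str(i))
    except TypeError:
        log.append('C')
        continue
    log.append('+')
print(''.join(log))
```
C1+2+C4+5+

continue in except skips rest of loop body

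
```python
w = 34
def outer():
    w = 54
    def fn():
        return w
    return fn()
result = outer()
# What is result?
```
54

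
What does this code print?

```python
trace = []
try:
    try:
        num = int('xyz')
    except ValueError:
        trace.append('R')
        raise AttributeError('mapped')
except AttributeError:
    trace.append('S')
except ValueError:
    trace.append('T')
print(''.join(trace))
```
RS

New AttributeError raised, caught by outer AttributeError handler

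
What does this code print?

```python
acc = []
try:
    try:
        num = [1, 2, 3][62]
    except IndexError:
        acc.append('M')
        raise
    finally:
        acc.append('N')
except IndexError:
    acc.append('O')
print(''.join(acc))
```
MNO

finally runs before re-raised exception propagates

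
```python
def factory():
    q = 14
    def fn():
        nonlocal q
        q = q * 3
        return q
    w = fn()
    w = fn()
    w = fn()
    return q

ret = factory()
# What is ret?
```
378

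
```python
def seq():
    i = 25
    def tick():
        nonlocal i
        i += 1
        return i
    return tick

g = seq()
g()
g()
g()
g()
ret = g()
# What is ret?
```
30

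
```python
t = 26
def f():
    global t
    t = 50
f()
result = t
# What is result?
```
50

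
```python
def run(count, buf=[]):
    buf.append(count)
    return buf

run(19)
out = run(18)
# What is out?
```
[19, 18]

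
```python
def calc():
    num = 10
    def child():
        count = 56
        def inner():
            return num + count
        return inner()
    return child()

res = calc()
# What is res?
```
66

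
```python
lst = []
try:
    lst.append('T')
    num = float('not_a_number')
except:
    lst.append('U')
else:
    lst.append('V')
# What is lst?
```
['T', 'U']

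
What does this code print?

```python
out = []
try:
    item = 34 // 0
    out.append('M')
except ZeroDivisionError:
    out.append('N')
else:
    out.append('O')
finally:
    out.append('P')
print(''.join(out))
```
NP

Exception: except runs, else skipped, finally runs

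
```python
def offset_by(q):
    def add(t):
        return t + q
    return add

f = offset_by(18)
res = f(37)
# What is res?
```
55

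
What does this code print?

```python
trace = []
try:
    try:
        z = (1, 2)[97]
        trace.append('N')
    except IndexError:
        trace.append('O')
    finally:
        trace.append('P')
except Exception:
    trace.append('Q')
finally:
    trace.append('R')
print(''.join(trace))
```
OPR

Both finally blocks run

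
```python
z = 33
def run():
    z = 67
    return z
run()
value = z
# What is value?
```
33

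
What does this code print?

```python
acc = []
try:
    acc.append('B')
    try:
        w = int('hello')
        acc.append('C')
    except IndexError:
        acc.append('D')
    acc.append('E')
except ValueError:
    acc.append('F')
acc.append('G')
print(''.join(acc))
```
BFG

Inner handler doesn't match, propagates to outer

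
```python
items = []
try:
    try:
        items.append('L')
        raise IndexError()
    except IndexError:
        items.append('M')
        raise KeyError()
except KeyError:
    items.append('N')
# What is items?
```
['L', 'M', 'N']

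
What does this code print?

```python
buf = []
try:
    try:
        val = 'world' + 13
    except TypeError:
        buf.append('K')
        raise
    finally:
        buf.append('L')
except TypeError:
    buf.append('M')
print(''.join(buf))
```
KLM

finally runs before re-raised exception propagates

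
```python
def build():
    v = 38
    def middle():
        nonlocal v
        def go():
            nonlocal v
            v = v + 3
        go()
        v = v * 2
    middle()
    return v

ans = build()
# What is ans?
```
82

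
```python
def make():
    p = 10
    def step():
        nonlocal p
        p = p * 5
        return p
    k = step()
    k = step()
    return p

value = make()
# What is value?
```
250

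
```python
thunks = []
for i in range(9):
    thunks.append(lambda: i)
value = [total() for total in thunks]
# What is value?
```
[8, 8, 8, 8, 8, 8, 8, 8, 8]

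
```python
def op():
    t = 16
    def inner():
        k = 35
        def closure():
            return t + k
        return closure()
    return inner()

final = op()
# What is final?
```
51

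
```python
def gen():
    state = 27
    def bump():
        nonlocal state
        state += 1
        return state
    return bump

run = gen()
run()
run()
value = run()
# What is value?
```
30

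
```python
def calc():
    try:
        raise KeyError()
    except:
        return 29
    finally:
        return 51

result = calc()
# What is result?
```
51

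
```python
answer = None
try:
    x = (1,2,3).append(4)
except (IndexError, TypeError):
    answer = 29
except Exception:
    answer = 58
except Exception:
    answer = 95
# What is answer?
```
58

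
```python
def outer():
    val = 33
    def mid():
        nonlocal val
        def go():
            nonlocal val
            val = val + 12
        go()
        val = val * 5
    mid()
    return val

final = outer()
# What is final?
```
225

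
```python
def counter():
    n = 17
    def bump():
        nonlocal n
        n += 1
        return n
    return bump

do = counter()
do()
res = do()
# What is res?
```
19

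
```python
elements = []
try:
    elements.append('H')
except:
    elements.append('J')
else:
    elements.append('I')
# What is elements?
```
['H', 'I']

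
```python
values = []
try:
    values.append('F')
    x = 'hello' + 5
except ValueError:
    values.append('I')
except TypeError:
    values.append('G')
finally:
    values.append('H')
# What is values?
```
['F', 'G', 'H']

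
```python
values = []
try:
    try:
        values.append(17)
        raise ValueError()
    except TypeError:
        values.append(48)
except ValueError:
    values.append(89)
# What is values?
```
[17, 89]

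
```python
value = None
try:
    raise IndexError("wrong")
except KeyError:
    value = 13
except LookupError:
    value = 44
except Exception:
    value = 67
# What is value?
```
44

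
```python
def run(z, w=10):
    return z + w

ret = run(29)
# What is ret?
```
39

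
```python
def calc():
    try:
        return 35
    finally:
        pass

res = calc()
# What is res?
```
35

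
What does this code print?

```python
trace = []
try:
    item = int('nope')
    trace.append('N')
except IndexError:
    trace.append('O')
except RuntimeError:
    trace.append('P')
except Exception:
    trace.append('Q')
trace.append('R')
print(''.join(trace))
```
QR

ValueError not specifically caught, falls to Exception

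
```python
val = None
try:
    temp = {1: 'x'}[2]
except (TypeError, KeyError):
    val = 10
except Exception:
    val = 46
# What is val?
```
10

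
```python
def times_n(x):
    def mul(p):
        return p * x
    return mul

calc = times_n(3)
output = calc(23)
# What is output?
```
69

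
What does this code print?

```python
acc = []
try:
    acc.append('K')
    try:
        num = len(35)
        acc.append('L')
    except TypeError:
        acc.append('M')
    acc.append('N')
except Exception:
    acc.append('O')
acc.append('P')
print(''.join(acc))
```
KMNP

Inner exception caught by inner handler, outer continues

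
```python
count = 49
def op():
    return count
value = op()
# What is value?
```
49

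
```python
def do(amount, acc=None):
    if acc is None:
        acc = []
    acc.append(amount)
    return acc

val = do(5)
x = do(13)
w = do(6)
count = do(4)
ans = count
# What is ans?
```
[4]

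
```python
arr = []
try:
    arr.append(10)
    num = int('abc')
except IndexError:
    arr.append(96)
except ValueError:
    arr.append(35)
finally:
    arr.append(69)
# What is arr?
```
[10, 35, 69]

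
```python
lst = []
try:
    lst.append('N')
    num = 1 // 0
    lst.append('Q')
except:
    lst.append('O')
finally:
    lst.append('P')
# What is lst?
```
['N', 'O', 'P']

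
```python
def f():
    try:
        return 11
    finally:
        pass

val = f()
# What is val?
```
11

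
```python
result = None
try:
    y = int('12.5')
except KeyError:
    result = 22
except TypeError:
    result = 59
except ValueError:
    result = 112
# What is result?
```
112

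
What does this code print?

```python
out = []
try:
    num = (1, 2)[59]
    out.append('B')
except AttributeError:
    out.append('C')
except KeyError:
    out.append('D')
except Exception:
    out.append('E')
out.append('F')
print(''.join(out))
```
EF

IndexError not specifically caught, falls to Exception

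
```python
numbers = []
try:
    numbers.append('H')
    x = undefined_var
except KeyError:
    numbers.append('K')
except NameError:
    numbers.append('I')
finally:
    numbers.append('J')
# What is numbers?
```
['H', 'I', 'J']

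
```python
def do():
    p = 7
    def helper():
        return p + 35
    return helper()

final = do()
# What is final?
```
42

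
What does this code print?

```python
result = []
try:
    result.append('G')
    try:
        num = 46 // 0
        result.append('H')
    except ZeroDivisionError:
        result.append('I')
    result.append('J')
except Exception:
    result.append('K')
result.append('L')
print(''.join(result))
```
GIJL

Inner exception caught by inner handler, outer continues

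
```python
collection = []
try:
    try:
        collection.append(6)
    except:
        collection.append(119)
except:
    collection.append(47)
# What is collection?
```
[6]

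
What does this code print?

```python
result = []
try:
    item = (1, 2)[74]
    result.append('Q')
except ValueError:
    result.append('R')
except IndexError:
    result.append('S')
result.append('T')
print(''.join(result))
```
ST

IndexError is caught by its specific handler, not ValueError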